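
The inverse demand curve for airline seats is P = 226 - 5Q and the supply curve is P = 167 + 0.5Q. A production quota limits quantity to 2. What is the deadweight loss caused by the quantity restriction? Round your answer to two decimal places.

209.45

Unrestricted equilibrium: Q* = (226 - 167)/(5 + 0.5) = 10.7273.
At Q = 2 the demand price is 226 - 5(2) = 216 and the supply price is 167 + 0.5(2) = 168.
DWL = (1/2)(gap between curves at 2) x (Q* - 2) = (1/2)(48)(8.7273) = 209.4545.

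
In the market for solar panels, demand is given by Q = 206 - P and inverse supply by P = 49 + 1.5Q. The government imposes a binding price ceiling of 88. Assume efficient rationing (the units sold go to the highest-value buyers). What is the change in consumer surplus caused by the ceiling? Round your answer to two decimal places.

758.08

Rewriting demand in inverse form: P = 206 - Q.
Free-market equilibrium: 206 - Q = 49 + 1.5Q gives Q* = 62.8, P* = 143.2.
At P = 88, sellers supply (88 - 49)/1.5 = 26 while buyers want more, so the quantity traded is 26 at price 88.
CS goes from (1/2)(62.8)(62.8) = 1971.92 to 2730 (computed as (206 - 88)(26) - (1/2)(1)(26)^2), a change of 758.08.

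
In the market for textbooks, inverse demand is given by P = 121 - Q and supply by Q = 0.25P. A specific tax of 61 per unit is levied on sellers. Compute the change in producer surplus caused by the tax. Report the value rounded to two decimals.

Rewriting supply in inverse form: P = 4Q.
Without the tax, 121 - Q = 4Q so Q* = 24.2 and P* = 96.8.
A tax on sellers shifts supply up by 61: 121 - Q = 4Q + 61, so Q_t = 12. Buyers pay P_b = 109; sellers receive P_s = P_b - 61 = 48.
Producers lose the trapezoid between P_s and P* out to Q_t plus the triangle from Q_t to Q*: change in PS = 288 - 1171.28 = -883.28.

-883.28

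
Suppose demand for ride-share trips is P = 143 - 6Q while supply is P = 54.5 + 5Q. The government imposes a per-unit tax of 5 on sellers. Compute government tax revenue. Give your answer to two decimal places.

37.95

Pre-tax equilibrium: 143 - 6Q = 54.5 + 5Q gives Q* = 8.0455, P* = 94.7273.
A tax on sellers shifts supply up by 5: 143 - 6Q = 54.5 + 5Q + 5, so Q_t = 7.5909. Buyers pay P_b = 97.4545; sellers receive P_s = P_b - 5 = 92.4545.
Revenue is the tax times quantity traded: 5 x 7.5909 = 37.9545.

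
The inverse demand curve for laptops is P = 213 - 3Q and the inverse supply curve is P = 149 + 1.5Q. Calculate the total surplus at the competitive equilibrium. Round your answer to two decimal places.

455.11

Setting demand equal to supply, 64 = 4.5Q, so Q* = 14.2222 and P* = 170.3333.
CS = (1/2)(14.2222)(42.6667) = 303.4074 and PS = (1/2)(14.2222)(21.3333) = 151.7037, so total surplus = 455.1111.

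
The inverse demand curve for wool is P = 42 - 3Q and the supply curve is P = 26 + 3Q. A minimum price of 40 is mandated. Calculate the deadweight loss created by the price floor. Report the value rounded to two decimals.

12.00

Without the control, 42 - 3Q = 26 + 3Q so Q* = 2.6667 and P* = 34.
At P = 40, buyers demand (42 - 40)/3 = 0.6667 while sellers would supply more, so the quantity traded is 0.6667 at price 40.
At Q = 0.6667 the demand price is 40 and the supply price is 28. Deadweight loss is the triangle between the curves from 0.6667 to 2.6667: (1/2)(40 - 28)(2.6667 - 0.6667) = 12.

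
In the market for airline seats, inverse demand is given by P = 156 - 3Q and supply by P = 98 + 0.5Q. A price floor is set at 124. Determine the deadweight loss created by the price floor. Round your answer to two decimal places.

61.02

Free-market equilibrium: 156 - 3Q = 98 + 0.5Q gives Q* = 16.5714, P* = 106.2857.
At the floor price 124, quantity demanded is (156 - 124)/3 = 10.6667; demand is the short side, so Q = 10.6667 trades at P = 124.
The lost-trades triangle has base Q* - 10.6667 = 5.9048 and height equal to the gap between the curves at Q = 10.6667, which is 124 - 103.3333 = 20.6667. DWL = (1/2)(5.9048)(20.6667) = 61.0159.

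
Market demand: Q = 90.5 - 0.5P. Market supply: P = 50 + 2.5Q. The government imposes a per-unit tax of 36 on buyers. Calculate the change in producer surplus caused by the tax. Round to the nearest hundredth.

Rewriting demand in inverse form: P = 181 - 2Q.
Without the tax, 181 - 2Q = 50 + 2.5Q so Q* = 29.1111 and P* = 122.7778.
A tax on buyers shifts demand down by 36: (181 - 36) - 2Q = 50 + 2.5Q, so Q_t = 21.1111. Buyers pay P_b = 138.7778; sellers receive P_s = P_b - 36 = 102.7778.
Producers lose the trapezoid between P_s and P* out to Q_t plus the triangle from Q_t to Q*: change in PS = 557.0988 - 1059.321 = -502.2222.

-502.22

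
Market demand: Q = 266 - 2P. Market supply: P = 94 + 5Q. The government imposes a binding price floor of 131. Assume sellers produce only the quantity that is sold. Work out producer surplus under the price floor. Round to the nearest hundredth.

108.00

Rewriting demand in inverse form: P = 133 - 0.5Q.
Free-market equilibrium: 133 - 0.5Q = 94 + 5Q gives Q* = 7.0909, P* = 129.4545.
At P = 131, buyers demand (133 - 131)/0.5 = 4 while sellers would supply more, so the quantity traded is 4 at price 131.
The supply price at Q = 4 is 114. PS is the trapezoid between 131 and supply over [0, 4]: (1/2)[(131 - 94) + (131 - 114)](4) = 108.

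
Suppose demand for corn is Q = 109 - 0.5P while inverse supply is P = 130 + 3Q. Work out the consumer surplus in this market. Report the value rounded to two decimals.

Rewriting demand in inverse form: P = 218 - 2Q.
Set 218 - 2Q = 130 + 3Q, which gives 88 = 5Q, so Q* = 17.6 and P* = 218 - 2(17.6) = 182.8.
The demand choke price is 218, so CS = (1/2)(Q*)(218 - P*) = (1/2)(17.6)(35.2) = 309.76.

309.76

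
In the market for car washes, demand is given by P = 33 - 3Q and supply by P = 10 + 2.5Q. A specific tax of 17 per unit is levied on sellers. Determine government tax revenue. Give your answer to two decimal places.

Without the tax, 33 - 3Q = 10 + 2.5Q so Q* = 4.1818 and P* = 20.4545.
A tax on sellers shifts supply up by 17: 33 - 3Q = 10 + 2.5Q + 17, so Q_t = 1.0909. Buyers pay P_b = 29.7273; sellers receive P_s = P_b - 17 = 12.7273.
Revenue is the tax times quantity traded: 17 x 1.0909 = 18.5455.

18.55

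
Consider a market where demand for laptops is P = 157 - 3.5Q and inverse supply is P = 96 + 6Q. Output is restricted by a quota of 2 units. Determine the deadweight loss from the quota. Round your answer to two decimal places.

Without the quota, 157 - 3.5Q = 96 + 6Q gives Q* = 6.4211.
At Q = 2 the demand price is 157 - 3.5(2) = 150 and the supply price is 96 + 6(2) = 108.
Deadweight loss is the triangle between the curves from 2 to 6.4211: (1/2)(150 - 108)(6.4211 - 2) = 92.8421.

92.84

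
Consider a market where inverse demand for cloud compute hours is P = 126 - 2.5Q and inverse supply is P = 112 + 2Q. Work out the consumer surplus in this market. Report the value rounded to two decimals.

Set 126 - 2.5Q = 112 + 2Q, which gives 14 = 4.5Q, so Q* = 3.1111 and P* = 126 - 2.5(3.1111) = 118.2222.
CS is the area between the demand curve and P* from 0 to Q*: (1/2)(3.1111)(7.7778) = 12.0988.

12.10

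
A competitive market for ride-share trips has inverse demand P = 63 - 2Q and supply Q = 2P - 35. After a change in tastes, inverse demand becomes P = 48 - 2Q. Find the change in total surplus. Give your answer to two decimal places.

-228.00

Rewriting supply in inverse form: P = 17.5 + 0.5Q.
Initial equilibrium: Q_0 = 18.2, P_0 = 26.6; CS_0 = (1/2)(18.2)(36.4) = 331.24, PS_0 = (1/2)(18.2)(9.1) = 82.81.
New equilibrium: 48 - 2Q = 17.5 + 0.5Q gives Q_1 = 12.2, P_1 = 23.6; CS_1 = 148.84, PS_1 = 37.21.
Change in total surplus = (148.84 + 37.21) - (331.24 + 82.81) = -228.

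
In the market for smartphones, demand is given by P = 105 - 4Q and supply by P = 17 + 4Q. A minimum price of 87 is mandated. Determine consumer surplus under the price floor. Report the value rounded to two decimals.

Without the control, 105 - 4Q = 17 + 4Q so Q* = 11 and P* = 61.
At the floor price 87, quantity demanded is (105 - 87)/4 = 4.5; demand is the short side, so Q = 4.5 trades at P = 87.
CS is the triangle under demand above 87: (1/2)(4.5)(105 - 87) = 40.5.

40.50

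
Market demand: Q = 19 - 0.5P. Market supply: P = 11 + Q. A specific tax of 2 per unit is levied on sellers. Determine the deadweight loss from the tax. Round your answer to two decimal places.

Rewriting demand in inverse form: P = 38 - 2Q.
Pre-tax equilibrium: 38 - 2Q = 11 + Q gives Q* = 9, P* = 20.
A tax on sellers shifts supply up by 2: 38 - 2Q = 11 + Q + 2, so Q_t = 8.3333. Buyers pay P_b = 21.3333; sellers receive P_s = P_b - 2 = 19.3333.
The welfare triangle lost has base Q* - Q_t = 0.6667 and height t = 2, so DWL = (1/2)(0.6667)(2) = 0.6667.

0.67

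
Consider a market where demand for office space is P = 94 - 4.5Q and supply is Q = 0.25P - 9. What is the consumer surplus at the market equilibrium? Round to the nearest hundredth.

104.76

Rewriting supply in inverse form: P = 36 + 4Q.
Equilibrium: 94 - 4.5Q = 36 + 4Q, so Q* = 6.8235 and P* = 63.2941.
CS is the area between the demand curve and P* from 0 to Q*: (1/2)(6.8235)(30.7059) = 104.7612.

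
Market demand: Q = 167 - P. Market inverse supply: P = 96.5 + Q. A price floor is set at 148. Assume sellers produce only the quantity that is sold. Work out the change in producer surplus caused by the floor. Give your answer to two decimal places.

176.72

Rewriting demand in inverse form: P = 167 - Q.
Free-market equilibrium: 167 - Q = 96.5 + Q gives Q* = 35.25, P* = 131.75.
At the floor price 148, quantity demanded is (167 - 148)/1 = 19; demand is the short side, so Q = 19 trades at P = 148.
PS goes from (1/2)(35.25)(35.25) = 621.2812 to 798 (computed as (148 - 96.5)(19) - (1/2)(1)(19)^2), a change of 176.7188.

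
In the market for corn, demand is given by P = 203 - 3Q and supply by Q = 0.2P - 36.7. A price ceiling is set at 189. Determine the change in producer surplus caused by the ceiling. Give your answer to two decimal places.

-11.83

Rewriting supply in inverse form: P = 183.5 + 5Q.
Free-market equilibrium: 203 - 3Q = 183.5 + 5Q gives Q* = 2.4375, P* = 195.6875.
At the ceiling price 189, quantity supplied is (189 - 183.5)/5 = 1.1; supply is the short side, so Q = 1.1 trades at P = 189.
PS goes from (1/2)(2.4375)(12.1875) = 14.8535 to 3.025 (computed as (189 - 183.5)(1.1) - (1/2)(5)(1.1)^2), a change of -11.8285.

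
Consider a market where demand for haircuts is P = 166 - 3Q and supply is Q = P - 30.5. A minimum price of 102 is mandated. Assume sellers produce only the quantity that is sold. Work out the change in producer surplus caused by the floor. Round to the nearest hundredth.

724.02

Rewriting supply in inverse form: P = 30.5 + Q.
Free-market equilibrium: 166 - 3Q = 30.5 + Q gives Q* = 33.875, P* = 64.375.
At the floor price 102, quantity demanded is (166 - 102)/3 = 21.3333; demand is the short side, so Q = 21.3333 trades at P = 102.
PS goes from (1/2)(33.875)(33.875) = 573.7578 to 1297.7778 (computed as (102 - 30.5)(21.3333) - (1/2)(1)(21.3333)^2), a change of 724.02.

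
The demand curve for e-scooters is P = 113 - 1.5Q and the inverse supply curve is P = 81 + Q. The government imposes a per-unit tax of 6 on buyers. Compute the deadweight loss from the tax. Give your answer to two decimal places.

Pre-tax equilibrium: 113 - 1.5Q = 81 + Q gives Q* = 12.8, P* = 93.8.
With the tax, buyers' net willingness to pay falls by 6: (113 - 6) - 1.5Q = 81 + Q, so Q_t = 10.4. Buyers pay P_b = 97.4; sellers receive P_s = P_b - 6 = 91.4.
Deadweight loss is the triangle between the curves from Q_t to Q*: (1/2)(12.8 - 10.4)(6) = 7.2.

7.20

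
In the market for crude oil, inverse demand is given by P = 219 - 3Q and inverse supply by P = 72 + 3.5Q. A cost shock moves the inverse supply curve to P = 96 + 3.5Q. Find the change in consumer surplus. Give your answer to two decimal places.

Initial equilibrium: Q_0 = 22.6154, P_0 = 151.1538; CS_0 = (1/2)(22.6154)(67.8462) = 767.1834, PS_0 = (1/2)(22.6154)(79.1538) = 895.0473.
New equilibrium: 219 - 3Q = 96 + 3.5Q gives Q_1 = 18.9231, P_1 = 162.2308; CS_1 = 537.1243, PS_1 = 626.645.
Change in consumer surplus = 537.1243 - 767.1834 = -230.0592.

-230.06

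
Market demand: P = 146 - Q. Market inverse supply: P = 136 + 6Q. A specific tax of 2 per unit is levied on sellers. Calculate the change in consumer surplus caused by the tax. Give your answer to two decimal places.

Without the tax, 146 - Q = 136 + 6Q so Q* = 1.4286 and P* = 144.5714.
A tax on sellers shifts supply up by 2: 146 - Q = 136 + 6Q + 2, so Q_t = 1.1429. Buyers pay P_b = 144.8571; sellers receive P_s = P_b - 2 = 142.8571.
CS falls from (1/2)(1.4286)(1.4286) = 1.0204 to (1/2)(1.1429)(1.1429) = 0.6531, a change of -0.3673.

-0.37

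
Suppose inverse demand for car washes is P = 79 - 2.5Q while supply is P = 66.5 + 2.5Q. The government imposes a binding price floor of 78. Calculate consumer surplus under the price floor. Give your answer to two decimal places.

0.20

Without the control, 79 - 2.5Q = 66.5 + 2.5Q so Q* = 2.5 and P* = 72.75.
At P = 78, buyers demand (79 - 78)/2.5 = 0.4 while sellers would supply more, so the quantity traded is 0.4 at price 78.
CS is the triangle under demand above 78: (1/2)(0.4)(79 - 78) = 0.2.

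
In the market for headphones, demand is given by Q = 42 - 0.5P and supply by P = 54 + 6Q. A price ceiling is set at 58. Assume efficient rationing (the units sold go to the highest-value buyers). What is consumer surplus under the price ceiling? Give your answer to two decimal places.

Rewriting demand in inverse form: P = 84 - 2Q.
Without the control, 84 - 2Q = 54 + 6Q so Q* = 3.75 and P* = 76.5.
At P = 58, sellers supply (58 - 54)/6 = 0.6667 while buyers want more, so the quantity traded is 0.6667 at price 58.
The demand price at Q = 0.6667 is 82.6667. CS is the trapezoid between demand and 58 over [0, 0.6667]: (1/2)[(84 - 58) + (82.6667 - 58)](0.6667) = 16.8889.

16.89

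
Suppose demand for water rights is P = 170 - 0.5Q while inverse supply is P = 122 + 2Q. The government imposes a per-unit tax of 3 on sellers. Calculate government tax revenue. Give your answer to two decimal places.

54.00

Without the tax, 170 - 0.5Q = 122 + 2Q so Q* = 19.2 and P* = 160.4.
With the tax, sellers need 3 more per unit: 170 - 0.5Q = 122 + 2Q + 3, so Q_t = 18. Buyers pay P_b = 161; sellers receive P_s = P_b - 3 = 158.
Tax revenue = t x Q_t = 3 x 18 = 54.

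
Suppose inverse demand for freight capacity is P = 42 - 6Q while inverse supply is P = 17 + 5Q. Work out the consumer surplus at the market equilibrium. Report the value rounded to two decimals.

15.50

Equilibrium: 42 - 6Q = 17 + 5Q, so Q* = 2.2727 and P* = 28.3636.
Consumer surplus is the triangle under demand above P*: (1/2)(2.2727)(42 - 28.3636) = (1/2)(2.2727)(13.6364) = 15.4959.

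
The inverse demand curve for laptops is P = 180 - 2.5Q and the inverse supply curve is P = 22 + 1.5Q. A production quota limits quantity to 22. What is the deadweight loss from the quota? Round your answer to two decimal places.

Unrestricted equilibrium: Q* = (180 - 22)/(2.5 + 1.5) = 39.5.
At Q = 22 the demand price is 180 - 2.5(22) = 125 and the supply price is 22 + 1.5(22) = 55.
DWL = (1/2)(gap between curves at 22) x (Q* - 22) = (1/2)(70)(17.5) = 612.5.

612.50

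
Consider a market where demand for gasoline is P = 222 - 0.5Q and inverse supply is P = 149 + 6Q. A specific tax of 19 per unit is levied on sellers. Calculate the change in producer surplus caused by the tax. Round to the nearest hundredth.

Pre-tax equilibrium: 222 - 0.5Q = 149 + 6Q gives Q* = 11.2308, P* = 216.3846.
With the tax, sellers need 19 more per unit: 222 - 0.5Q = 149 + 6Q + 19, so Q_t = 8.3077. Buyers pay P_b = 217.8462; sellers receive P_s = P_b - 19 = 198.8462.
Producers lose the trapezoid between P_s and P* out to Q_t plus the triangle from Q_t to Q*: change in PS = 207.0533 - 378.3905 = -171.3373.

-171.34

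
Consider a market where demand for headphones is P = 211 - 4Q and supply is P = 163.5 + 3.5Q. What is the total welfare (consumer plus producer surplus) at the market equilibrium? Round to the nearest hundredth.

150.42

Equilibrium: 211 - 4Q = 163.5 + 3.5Q, so Q* = 6.3333 and P* = 185.6667.
CS = (1/2)(6.3333)(25.3333) = 80.2222 and PS = (1/2)(6.3333)(22.1667) = 70.1944, so total surplus = 150.4167.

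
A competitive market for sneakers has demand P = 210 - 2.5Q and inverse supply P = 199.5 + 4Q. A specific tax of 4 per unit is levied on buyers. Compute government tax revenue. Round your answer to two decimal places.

4.00

Pre-tax equilibrium: 210 - 2.5Q = 199.5 + 4Q gives Q* = 1.6154, P* = 205.9615.
A tax on buyers shifts demand down by 4: (210 - 4) - 2.5Q = 199.5 + 4Q, so Q_t = 1. Buyers pay P_b = 207.5; sellers receive P_s = P_b - 4 = 203.5.
Tax revenue = t x Q_t = 4 x 1 = 4.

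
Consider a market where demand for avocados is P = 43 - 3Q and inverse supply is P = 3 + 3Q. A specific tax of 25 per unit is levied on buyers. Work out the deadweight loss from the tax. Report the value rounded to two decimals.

Without the tax, 43 - 3Q = 3 + 3Q so Q* = 6.6667 and P* = 23.
With the tax, buyers' net willingness to pay falls by 25: (43 - 25) - 3Q = 3 + 3Q, so Q_t = 2.5. Buyers pay P_b = 35.5; sellers receive P_s = P_b - 25 = 10.5.
Deadweight loss is the triangle between the curves from Q_t to Q*: (1/2)(6.6667 - 2.5)(25) = 52.0833.

52.08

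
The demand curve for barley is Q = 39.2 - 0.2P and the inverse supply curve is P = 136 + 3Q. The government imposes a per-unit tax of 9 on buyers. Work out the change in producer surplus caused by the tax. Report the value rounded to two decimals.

Rewriting demand in inverse form: P = 196 - 5Q.
Without the tax, 196 - 5Q = 136 + 3Q so Q* = 7.5 and P* = 158.5.
With the tax, buyers' net willingness to pay falls by 9: (196 - 9) - 5Q = 136 + 3Q, so Q_t = 6.375. Buyers pay P_b = 164.125; sellers receive P_s = P_b - 9 = 155.125.
PS falls from (1/2)(7.5)(22.5) = 84.375 to (1/2)(6.375)(19.125) = 60.9609, a change of -23.4141.

-23.41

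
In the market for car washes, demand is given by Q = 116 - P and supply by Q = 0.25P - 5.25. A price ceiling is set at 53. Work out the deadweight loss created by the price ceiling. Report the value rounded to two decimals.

Rewriting demand in inverse form: P = 116 - Q.
Rewriting supply in inverse form: P = 21 + 4Q.
Without the control, 116 - Q = 21 + 4Q so Q* = 19 and P* = 97.
At P = 53, sellers supply (53 - 21)/4 = 8 while buyers want more, so the quantity traded is 8 at price 53.
The lost-trades triangle has base Q* - 8 = 11 and height equal to the gap between the curves at Q = 8, which is 108 - 53 = 55. DWL = (1/2)(11)(55) = 302.5.

302.50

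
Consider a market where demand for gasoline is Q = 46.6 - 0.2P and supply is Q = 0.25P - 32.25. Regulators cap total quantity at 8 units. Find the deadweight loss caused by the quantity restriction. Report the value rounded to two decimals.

Rewriting demand in inverse form: P = 233 - 5Q.
Rewriting supply in inverse form: P = 129 + 4Q.
Unrestricted equilibrium: Q* = (233 - 129)/(5 + 4) = 11.5556.
At Q = 8 the demand price is 233 - 5(8) = 193 and the supply price is 129 + 4(8) = 161.
Deadweight loss is the triangle between the curves from 8 to 11.5556: (1/2)(193 - 161)(11.5556 - 8) = 56.8889.

56.89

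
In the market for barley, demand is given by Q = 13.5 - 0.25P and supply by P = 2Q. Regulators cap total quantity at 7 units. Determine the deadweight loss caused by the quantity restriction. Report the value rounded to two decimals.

Rewriting demand in inverse form: P = 54 - 4Q.
Unrestricted equilibrium: Q* = (54 - 0)/(4 + 2) = 9.
At Q = 7 the demand price is 54 - 4(7) = 26 and the supply price is 0 + 2(7) = 14.
Deadweight loss is the triangle between the curves from 7 to 9: (1/2)(26 - 14)(9 - 7) = 12.

12.00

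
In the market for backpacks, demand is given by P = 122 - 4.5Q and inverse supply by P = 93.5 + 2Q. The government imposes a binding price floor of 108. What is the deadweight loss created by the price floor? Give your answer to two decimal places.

Free-market equilibrium: 122 - 4.5Q = 93.5 + 2Q gives Q* = 4.3846, P* = 102.2692.
At P = 108, buyers demand (122 - 108)/4.5 = 3.1111 while sellers would supply more, so the quantity traded is 3.1111 at price 108.
At Q = 3.1111 the demand price is 108 and the supply price is 99.7222. Deadweight loss is the triangle between the curves from 3.1111 to 4.3846: (1/2)(108 - 99.7222)(4.3846 - 3.1111) = 5.2709.

5.27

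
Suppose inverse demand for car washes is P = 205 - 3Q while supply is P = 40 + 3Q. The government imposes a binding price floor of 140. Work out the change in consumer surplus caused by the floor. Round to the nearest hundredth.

-430.21

Free-market equilibrium: 205 - 3Q = 40 + 3Q gives Q* = 27.5, P* = 122.5.
At P = 140, buyers demand (205 - 140)/3 = 21.6667 while sellers would supply more, so the quantity traded is 21.6667 at price 140.
CS goes from (1/2)(27.5)(82.5) = 1134.375 to 704.1667 (computed as (205 - 140)(21.6667) - (1/2)(3)(21.6667)^2), a change of -430.2083.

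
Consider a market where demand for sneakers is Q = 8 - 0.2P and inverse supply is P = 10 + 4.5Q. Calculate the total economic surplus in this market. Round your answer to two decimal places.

Rewriting demand in inverse form: P = 40 - 5Q.
Set 40 - 5Q = 10 + 4.5Q, which gives 30 = 9.5Q, so Q* = 3.1579 and P* = 40 - 5(3.1579) = 24.2105.
Total surplus is the full triangle between the curves from 0 to Q*: (1/2)(3.1579)(40 - 10) = 47.3684.

47.37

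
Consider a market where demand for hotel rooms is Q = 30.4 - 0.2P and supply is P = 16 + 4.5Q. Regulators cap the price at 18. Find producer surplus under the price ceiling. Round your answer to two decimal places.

0.44

Rewriting demand in inverse form: P = 152 - 5Q.
Free-market equilibrium: 152 - 5Q = 16 + 4.5Q gives Q* = 14.3158, P* = 80.4211.
At P = 18, sellers supply (18 - 16)/4.5 = 0.4444 while buyers want more, so the quantity traded is 0.4444 at price 18.
PS is the triangle above supply below 18: (1/2)(0.4444)(18 - 16) = 0.4444.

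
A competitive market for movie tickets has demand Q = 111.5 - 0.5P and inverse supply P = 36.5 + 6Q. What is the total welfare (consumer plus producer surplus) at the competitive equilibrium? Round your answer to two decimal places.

2173.89

Rewriting demand in inverse form: P = 223 - 2Q.
Set 223 - 2Q = 36.5 + 6Q, which gives 186.5 = 8Q, so Q* = 23.3125 and P* = 223 - 2(23.3125) = 176.375.
CS = (1/2)(23.3125)(46.625) = 543.4727 and PS = (1/2)(23.3125)(139.875) = 1630.418, so total surplus = 2173.8906.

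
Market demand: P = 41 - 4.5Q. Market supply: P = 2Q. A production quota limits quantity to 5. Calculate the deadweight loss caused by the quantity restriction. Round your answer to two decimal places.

Without the quota, 41 - 4.5Q = 2Q gives Q* = 6.3077.
At Q = 5 the demand price is 41 - 4.5(5) = 18.5 and the supply price is 0 + 2(5) = 10.
DWL = (1/2)(gap between curves at 5) x (Q* - 5) = (1/2)(8.5)(1.3077) = 5.5577.

5.56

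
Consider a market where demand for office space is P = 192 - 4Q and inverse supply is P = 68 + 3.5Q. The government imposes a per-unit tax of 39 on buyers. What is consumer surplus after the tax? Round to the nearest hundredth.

Without the tax, 192 - 4Q = 68 + 3.5Q so Q* = 16.5333 and P* = 125.8667.
A tax on buyers shifts demand down by 39: (192 - 39) - 4Q = 68 + 3.5Q, so Q_t = 11.3333. Buyers pay P_b = 146.6667; sellers receive P_s = P_b - 39 = 107.6667.
Consumer surplus is the triangle under demand above P_b: (1/2)(11.3333)(192 - 146.6667) = 256.8889.

256.89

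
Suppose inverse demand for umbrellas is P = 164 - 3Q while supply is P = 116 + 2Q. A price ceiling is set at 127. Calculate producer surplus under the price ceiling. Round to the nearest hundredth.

Without the control, 164 - 3Q = 116 + 2Q so Q* = 9.6 and P* = 135.2.
At the ceiling price 127, quantity supplied is (127 - 116)/2 = 5.5; supply is the short side, so Q = 5.5 trades at P = 127.
PS is the triangle above supply below 127: (1/2)(5.5)(127 - 116) = 30.25.

30.25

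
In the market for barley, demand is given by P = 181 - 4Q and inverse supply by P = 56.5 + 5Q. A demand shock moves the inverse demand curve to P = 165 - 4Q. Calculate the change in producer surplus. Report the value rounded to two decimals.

-115.06

Initial equilibrium: Q_0 = 13.8333, P_0 = 125.6667; CS_0 = (1/2)(13.8333)(55.3333) = 382.7222, PS_0 = (1/2)(13.8333)(69.1667) = 478.4028.
New equilibrium: 165 - 4Q = 56.5 + 5Q gives Q_1 = 12.0556, P_1 = 116.7778; CS_1 = 290.6728, PS_1 = 363.341.
Change in producer surplus = 363.341 - 478.4028 = -115.0617.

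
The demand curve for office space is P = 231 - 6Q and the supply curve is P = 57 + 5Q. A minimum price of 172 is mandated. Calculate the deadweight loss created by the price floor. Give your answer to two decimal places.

Free-market equilibrium: 231 - 6Q = 57 + 5Q gives Q* = 15.8182, P* = 136.0909.
At P = 172, buyers demand (231 - 172)/6 = 9.8333 while sellers would supply more, so the quantity traded is 9.8333 at price 172.
The lost-trades triangle has base Q* - 9.8333 = 5.9848 and height equal to the gap between the curves at Q = 9.8333, which is 172 - 106.1667 = 65.8333. DWL = (1/2)(5.9848)(65.8333) = 197.0013.

197.00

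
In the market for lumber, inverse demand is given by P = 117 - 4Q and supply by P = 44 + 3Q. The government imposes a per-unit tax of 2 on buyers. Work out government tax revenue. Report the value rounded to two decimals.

Pre-tax equilibrium: 117 - 4Q = 44 + 3Q gives Q* = 10.4286, P* = 75.2857.
With the tax, buyers' net willingness to pay falls by 2: (117 - 2) - 4Q = 44 + 3Q, so Q_t = 10.1429. Buyers pay P_b = 76.4286; sellers receive P_s = P_b - 2 = 74.4286.
Revenue is the tax times quantity traded: 2 x 10.1429 = 20.2857.

20.29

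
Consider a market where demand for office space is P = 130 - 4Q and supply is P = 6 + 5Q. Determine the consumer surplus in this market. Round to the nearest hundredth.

379.65

Setting demand equal to supply, 124 = 9Q, so Q* = 13.7778 and P* = 74.8889.
The demand choke price is 130, so CS = (1/2)(Q*)(130 - P*) = (1/2)(13.7778)(55.1111) = 379.6543.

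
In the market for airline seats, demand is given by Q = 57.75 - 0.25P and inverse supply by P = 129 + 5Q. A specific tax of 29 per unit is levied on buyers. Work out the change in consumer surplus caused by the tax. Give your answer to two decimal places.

-125.31

Rewriting demand in inverse form: P = 231 - 4Q.
Without the tax, 231 - 4Q = 129 + 5Q so Q* = 11.3333 and P* = 185.6667.
With the tax, buyers' net willingness to pay falls by 29: (231 - 29) - 4Q = 129 + 5Q, so Q_t = 8.1111. Buyers pay P_b = 198.5556; sellers receive P_s = P_b - 29 = 169.5556.
Consumers lose the trapezoid between P* and P_b out to Q_t plus the triangle from Q_t to Q*: change in CS = 131.5802 - 256.8889 = -125.3086.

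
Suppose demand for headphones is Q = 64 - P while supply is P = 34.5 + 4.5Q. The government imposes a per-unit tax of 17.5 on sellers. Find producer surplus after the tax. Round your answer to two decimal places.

10.71

Rewriting demand in inverse form: P = 64 - Q.
Without the tax, 64 - Q = 34.5 + 4.5Q so Q* = 5.3636 and P* = 58.6364.
A tax on sellers shifts supply up by 17.5: 64 - Q = 34.5 + 4.5Q + 17.5, so Q_t = 2.1818. Buyers pay P_b = 61.8182; sellers receive P_s = P_b - 17.5 = 44.3182.
PS = (1/2)(Q_t)(P_s - 34.5) = (1/2)(2.1818)(9.8182) = 10.7107.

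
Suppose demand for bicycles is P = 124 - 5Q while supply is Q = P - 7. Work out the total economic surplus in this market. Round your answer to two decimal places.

1140.75

Rewriting supply in inverse form: P = 7 + Q.
Equilibrium: 124 - 5Q = 7 + Q, so Q* = 19.5 and P* = 26.5.
CS = (1/2)(19.5)(97.5) = 950.625 and PS = (1/2)(19.5)(19.5) = 190.125, so total surplus = 1140.75.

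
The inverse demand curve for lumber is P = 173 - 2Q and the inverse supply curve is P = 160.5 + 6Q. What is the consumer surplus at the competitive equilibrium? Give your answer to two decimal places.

2.44

Equilibrium: 173 - 2Q = 160.5 + 6Q, so Q* = 1.5625 and P* = 169.875.
CS is the area between the demand curve and P* from 0 to Q*: (1/2)(1.5625)(3.125) = 2.4414.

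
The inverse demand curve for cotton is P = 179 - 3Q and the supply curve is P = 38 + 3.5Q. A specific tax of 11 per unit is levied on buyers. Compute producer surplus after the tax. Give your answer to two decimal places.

700.00

Without the tax, 179 - 3Q = 38 + 3.5Q so Q* = 21.6923 and P* = 113.9231.
With the tax, buyers' net willingness to pay falls by 11: (179 - 11) - 3Q = 38 + 3.5Q, so Q_t = 20. Buyers pay P_b = 119; sellers receive P_s = P_b - 11 = 108.
Producer surplus is the triangle above supply below P_s: (1/2)(20)(108 - 38) = 700.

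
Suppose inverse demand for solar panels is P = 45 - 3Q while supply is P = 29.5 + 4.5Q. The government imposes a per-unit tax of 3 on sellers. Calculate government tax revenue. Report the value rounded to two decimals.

5.00

Without the tax, 45 - 3Q = 29.5 + 4.5Q so Q* = 2.0667 and P* = 38.8.
A tax on sellers shifts supply up by 3: 45 - 3Q = 29.5 + 4.5Q + 3, so Q_t = 1.6667. Buyers pay P_b = 40; sellers receive P_s = P_b - 3 = 37.
Tax revenue = t x Q_t = 3 x 1.6667 = 5.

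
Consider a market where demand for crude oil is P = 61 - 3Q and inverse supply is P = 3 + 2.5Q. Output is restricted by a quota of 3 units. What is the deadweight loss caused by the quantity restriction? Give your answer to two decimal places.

156.57

Without the quota, 61 - 3Q = 3 + 2.5Q gives Q* = 10.5455.
At Q = 3 the demand price is 61 - 3(3) = 52 and the supply price is 3 + 2.5(3) = 10.5.
Deadweight loss is the triangle between the curves from 3 to 10.5455: (1/2)(52 - 10.5)(10.5455 - 3) = 156.5682.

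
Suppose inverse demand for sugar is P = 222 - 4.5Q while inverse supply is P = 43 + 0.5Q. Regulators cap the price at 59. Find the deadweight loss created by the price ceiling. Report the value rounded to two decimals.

36.10

Free-market equilibrium: 222 - 4.5Q = 43 + 0.5Q gives Q* = 35.8, P* = 60.9.
At P = 59, sellers supply (59 - 43)/0.5 = 32 while buyers want more, so the quantity traded is 32 at price 59.
The lost-trades triangle has base Q* - 32 = 3.8 and height equal to the gap between the curves at Q = 32, which is 78 - 59 = 19. DWL = (1/2)(3.8)(19) = 36.1.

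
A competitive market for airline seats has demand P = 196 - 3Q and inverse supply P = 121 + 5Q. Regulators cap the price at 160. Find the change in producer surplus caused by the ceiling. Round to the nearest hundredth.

Without the control, 196 - 3Q = 121 + 5Q so Q* = 9.375 and P* = 167.875.
At P = 160, sellers supply (160 - 121)/5 = 7.8 while buyers want more, so the quantity traded is 7.8 at price 160.
PS goes from (1/2)(9.375)(46.875) = 219.7266 to 152.1 (computed as (160 - 121)(7.8) - (1/2)(5)(7.8)^2), a change of -67.6266.

-67.63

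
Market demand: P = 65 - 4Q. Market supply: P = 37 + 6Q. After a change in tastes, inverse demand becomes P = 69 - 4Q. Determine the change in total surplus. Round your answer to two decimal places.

12.00

Initial equilibrium: Q_0 = 2.8, P_0 = 53.8; CS_0 = (1/2)(2.8)(11.2) = 15.68, PS_0 = (1/2)(2.8)(16.8) = 23.52.
New equilibrium: 69 - 4Q = 37 + 6Q gives Q_1 = 3.2, P_1 = 56.2; CS_1 = 20.48, PS_1 = 30.72.
Change in total surplus = (20.48 + 30.72) - (15.68 + 23.52) = 12.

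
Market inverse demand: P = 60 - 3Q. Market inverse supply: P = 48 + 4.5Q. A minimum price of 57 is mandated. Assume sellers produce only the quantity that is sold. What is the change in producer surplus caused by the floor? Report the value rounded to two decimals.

Free-market equilibrium: 60 - 3Q = 48 + 4.5Q gives Q* = 1.6, P* = 55.2.
At the floor price 57, quantity demanded is (60 - 57)/3 = 1; demand is the short side, so Q = 1 trades at P = 57.
PS goes from (1/2)(1.6)(7.2) = 5.76 to 6.75 (computed as (57 - 48)(1) - (1/2)(4.5)(1)^2), a change of 0.99.

0.99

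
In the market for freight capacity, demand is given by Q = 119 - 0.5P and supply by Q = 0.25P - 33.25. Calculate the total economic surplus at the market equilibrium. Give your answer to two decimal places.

918.75

Rewriting demand in inverse form: P = 238 - 2Q.
Rewriting supply in inverse form: P = 133 + 4Q.
Equilibrium: 238 - 2Q = 133 + 4Q, so Q* = 17.5 and P* = 203.
Total surplus is the full triangle between the curves from 0 to Q*: (1/2)(17.5)(238 - 133) = 918.75.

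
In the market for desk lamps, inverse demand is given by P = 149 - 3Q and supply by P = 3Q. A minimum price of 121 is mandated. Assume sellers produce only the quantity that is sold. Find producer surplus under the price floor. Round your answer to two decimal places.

Without the control, 149 - 3Q = 3Q so Q* = 24.8333 and P* = 74.5.
At the floor price 121, quantity demanded is (149 - 121)/3 = 9.3333; demand is the short side, so Q = 9.3333 trades at P = 121.
The supply price at Q = 9.3333 is 28. PS is the trapezoid between 121 and supply over [0, 9.3333]: (1/2)[(121 - 0) + (121 - 28)](9.3333) = 998.6667.

998.67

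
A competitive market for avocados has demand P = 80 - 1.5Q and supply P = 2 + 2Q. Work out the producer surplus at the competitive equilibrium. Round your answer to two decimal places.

496.65

Set 80 - 1.5Q = 2 + 2Q, which gives 78 = 3.5Q, so Q* = 22.2857 and P* = 80 - 1.5(22.2857) = 46.5714.
Producer surplus is the triangle above supply below P*: (1/2)(22.2857)(46.5714 - 2) = (1/2)(22.2857)(44.5714) = 496.6531.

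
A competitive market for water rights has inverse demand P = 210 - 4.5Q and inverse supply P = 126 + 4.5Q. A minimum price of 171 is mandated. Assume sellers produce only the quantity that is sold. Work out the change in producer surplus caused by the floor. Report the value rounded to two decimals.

25.00

Without the control, 210 - 4.5Q = 126 + 4.5Q so Q* = 9.3333 and P* = 168.
At P = 171, buyers demand (210 - 171)/4.5 = 8.6667 while sellers would supply more, so the quantity traded is 8.6667 at price 171.
PS goes from (1/2)(9.3333)(42) = 196 to 221 (computed as (171 - 126)(8.6667) - (1/2)(4.5)(8.6667)^2), a change of 25.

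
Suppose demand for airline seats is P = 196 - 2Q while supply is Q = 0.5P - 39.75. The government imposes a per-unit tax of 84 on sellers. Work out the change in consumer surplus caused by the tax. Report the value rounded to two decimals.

-782.25

Rewriting supply in inverse form: P = 79.5 + 2Q.
Pre-tax equilibrium: 196 - 2Q = 79.5 + 2Q gives Q* = 29.125, P* = 137.75.
With the tax, sellers need 84 more per unit: 196 - 2Q = 79.5 + 2Q + 84, so Q_t = 8.125. Buyers pay P_b = 179.75; sellers receive P_s = P_b - 84 = 95.75.
CS falls from (1/2)(29.125)(58.25) = 848.2656 to (1/2)(8.125)(16.25) = 66.0156, a change of -782.25.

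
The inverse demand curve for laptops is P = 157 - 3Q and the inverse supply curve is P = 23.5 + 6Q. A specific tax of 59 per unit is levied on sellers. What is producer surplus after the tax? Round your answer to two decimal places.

205.56

Without the tax, 157 - 3Q = 23.5 + 6Q so Q* = 14.8333 and P* = 112.5.
With the tax, sellers need 59 more per unit: 157 - 3Q = 23.5 + 6Q + 59, so Q_t = 8.2778. Buyers pay P_b = 132.1667; sellers receive P_s = P_b - 59 = 73.1667.
PS = (1/2)(Q_t)(P_s - 23.5) = (1/2)(8.2778)(49.6667) = 205.5648.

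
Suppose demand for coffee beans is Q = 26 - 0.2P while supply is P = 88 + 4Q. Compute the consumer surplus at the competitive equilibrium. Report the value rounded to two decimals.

54.44

Rewriting demand in inverse form: P = 130 - 5Q.
Equilibrium: 130 - 5Q = 88 + 4Q, so Q* = 4.6667 and P* = 106.6667.
Consumer surplus is the triangle under demand above P*: (1/2)(4.6667)(130 - 106.6667) = (1/2)(4.6667)(23.3333) = 54.4444.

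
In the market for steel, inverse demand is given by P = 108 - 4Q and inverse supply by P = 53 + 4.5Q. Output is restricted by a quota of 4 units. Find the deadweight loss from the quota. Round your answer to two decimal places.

25.94

Without the quota, 108 - 4Q = 53 + 4.5Q gives Q* = 6.4706.
At Q = 4 the demand price is 108 - 4(4) = 92 and the supply price is 53 + 4.5(4) = 71.
DWL = (1/2)(gap between curves at 4) x (Q* - 4) = (1/2)(21)(2.4706) = 25.9412.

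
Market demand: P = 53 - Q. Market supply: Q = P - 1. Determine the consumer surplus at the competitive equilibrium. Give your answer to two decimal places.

338.00

Rewriting supply in inverse form: P = 1 + Q.
Setting demand equal to supply, 52 = 2Q, so Q* = 26 and P* = 27.
Consumer surplus is the triangle under demand above P*: (1/2)(26)(53 - 27) = (1/2)(26)(26) = 338.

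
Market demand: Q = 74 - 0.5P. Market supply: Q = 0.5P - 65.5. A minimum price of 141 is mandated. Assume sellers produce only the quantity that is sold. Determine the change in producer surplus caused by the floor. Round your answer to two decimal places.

4.69

Rewriting demand in inverse form: P = 148 - 2Q.
Rewriting supply in inverse form: P = 131 + 2Q.
Free-market equilibrium: 148 - 2Q = 131 + 2Q gives Q* = 4.25, P* = 139.5.
At P = 141, buyers demand (148 - 141)/2 = 3.5 while sellers would supply more, so the quantity traded is 3.5 at price 141.
PS goes from (1/2)(4.25)(8.5) = 18.0625 to 22.75 (computed as (141 - 131)(3.5) - (1/2)(2)(3.5)^2), a change of 4.6875.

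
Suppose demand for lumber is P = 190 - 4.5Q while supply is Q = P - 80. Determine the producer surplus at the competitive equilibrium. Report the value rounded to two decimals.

Rewriting supply in inverse form: P = 80 + Q.
Setting demand equal to supply, 110 = 5.5Q, so Q* = 20 and P* = 100.
The supply curve's price intercept is 80, so PS = (1/2)(Q*)(P* - 80) = (1/2)(20)(20) = 200.

200.00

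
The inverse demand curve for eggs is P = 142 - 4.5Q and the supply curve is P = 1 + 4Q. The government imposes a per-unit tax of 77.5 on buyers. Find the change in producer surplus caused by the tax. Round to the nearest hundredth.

-438.72

Pre-tax equilibrium: 142 - 4.5Q = 1 + 4Q gives Q* = 16.5882, P* = 67.3529.
A tax on buyers shifts demand down by 77.5: (142 - 77.5) - 4.5Q = 1 + 4Q, so Q_t = 7.4706. Buyers pay P_b = 108.3824; sellers receive P_s = P_b - 77.5 = 30.8824.
PS falls from (1/2)(16.5882)(66.3529) = 550.3391 to (1/2)(7.4706)(29.8824) = 111.6194, a change of -438.7197.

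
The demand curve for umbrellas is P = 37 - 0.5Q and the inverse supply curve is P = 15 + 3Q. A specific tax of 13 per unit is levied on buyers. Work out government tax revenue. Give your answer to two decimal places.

33.43

Pre-tax equilibrium: 37 - 0.5Q = 15 + 3Q gives Q* = 6.2857, P* = 33.8571.
A tax on buyers shifts demand down by 13: (37 - 13) - 0.5Q = 15 + 3Q, so Q_t = 2.5714. Buyers pay P_b = 35.7143; sellers receive P_s = P_b - 13 = 22.7143.
Tax revenue = t x Q_t = 13 x 2.5714 = 33.4286.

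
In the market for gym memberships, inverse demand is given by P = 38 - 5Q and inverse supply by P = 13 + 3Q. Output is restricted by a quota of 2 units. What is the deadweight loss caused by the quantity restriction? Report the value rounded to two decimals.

Unrestricted equilibrium: Q* = (38 - 13)/(5 + 3) = 3.125.
At Q = 2 the demand price is 38 - 5(2) = 28 and the supply price is 13 + 3(2) = 19.
DWL = (1/2)(gap between curves at 2) x (Q* - 2) = (1/2)(9)(1.125) = 5.0625.

5.06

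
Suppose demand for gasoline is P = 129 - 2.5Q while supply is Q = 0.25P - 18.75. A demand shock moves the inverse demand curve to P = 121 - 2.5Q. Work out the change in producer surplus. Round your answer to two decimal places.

Rewriting supply in inverse form: P = 75 + 4Q.
Initial equilibrium: Q_0 = 8.3077, P_0 = 108.2308; CS_0 = (1/2)(8.3077)(20.7692) = 86.2722, PS_0 = (1/2)(8.3077)(33.2308) = 138.0355.
New equilibrium: 121 - 2.5Q = 75 + 4Q gives Q_1 = 7.0769, P_1 = 103.3077; CS_1 = 62.6036, PS_1 = 100.1657.
Change in producer surplus = 100.1657 - 138.0355 = -37.8698.

-37.87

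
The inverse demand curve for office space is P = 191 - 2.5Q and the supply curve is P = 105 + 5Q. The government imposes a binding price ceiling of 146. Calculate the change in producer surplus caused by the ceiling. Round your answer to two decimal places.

-160.61

Free-market equilibrium: 191 - 2.5Q = 105 + 5Q gives Q* = 11.4667, P* = 162.3333.
At P = 146, sellers supply (146 - 105)/5 = 8.2 while buyers want more, so the quantity traded is 8.2 at price 146.
PS goes from (1/2)(11.4667)(57.3333) = 328.7111 to 168.1 (computed as (146 - 105)(8.2) - (1/2)(5)(8.2)^2), a change of -160.6111.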